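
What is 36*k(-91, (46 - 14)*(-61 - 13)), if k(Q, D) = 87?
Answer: 3132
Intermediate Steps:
36*k(-91, (46 - 14)*(-61 - 13)) = 36*87 = 3132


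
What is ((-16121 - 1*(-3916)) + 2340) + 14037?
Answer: 4172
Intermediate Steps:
((-16121 - 1*(-3916)) + 2340) + 14037 = ((-16121 + 3916) + 2340) + 14037 = (-12205 + 2340) + 14037 = -9865 + 14037 = 4172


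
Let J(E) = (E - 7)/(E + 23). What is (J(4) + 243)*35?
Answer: 76510/9 ≈ 8501.1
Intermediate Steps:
J(E) = (-7 + E)/(23 + E)
(J(4) + 243)*35 = ((-7 + 4)/(23 + 4) + 243)*35 = (-3/27 + 243)*35 = ((1/27)*(-3) + 243)*35 = (-1/9 + 243)*35 = (2186/9)*35 = 76510/9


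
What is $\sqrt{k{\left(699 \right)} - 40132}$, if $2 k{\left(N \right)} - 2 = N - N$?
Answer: $21 i \sqrt{91} \approx 200.33 i$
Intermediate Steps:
$k{\left(N \right)} = 1$ ($k{\left(N \right)} = 1 + \frac{N - N}{2} = 1 + \frac{1}{2} \cdot 0 = 1 + 0 = 1$)
$\sqrt{k{\left(699 \right)} - 40132} = \sqrt{1 - 40132} = \sqrt{-40131} = 21 i \sqrt{91}$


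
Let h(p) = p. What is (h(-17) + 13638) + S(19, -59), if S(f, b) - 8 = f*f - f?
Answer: 13971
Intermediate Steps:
S(f, b) = 8 + f² - f (S(f, b) = 8 + (f*f - f) = 8 + (f² - f) = 8 + f² - f)
(h(-17) + 13638) + S(19, -59) = (-17 + 13638) + (8 + 19² - 1*19) = 13621 + (8 + 361 - 19) = 13621 + 350 = 13971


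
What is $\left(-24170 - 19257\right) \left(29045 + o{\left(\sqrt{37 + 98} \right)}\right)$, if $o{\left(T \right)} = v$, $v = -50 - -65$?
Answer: $-1261988620$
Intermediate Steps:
$v = 15$ ($v = -50 + 65 = 15$)
$o{\left(T \right)} = 15$
$\left(-24170 - 19257\right) \left(29045 + o{\left(\sqrt{37 + 98} \right)}\right) = \left(-24170 - 19257\right) \left(29045 + 15\right) = \left(-43427\right) 29060 = -1261988620$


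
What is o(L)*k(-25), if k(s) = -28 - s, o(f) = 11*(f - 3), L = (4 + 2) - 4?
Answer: 33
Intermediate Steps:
L = 2 (L = 6 - 4 = 2)
o(f) = -33 + 11*f (o(f) = 11*(-3 + f) = -33 + 11*f)
o(L)*k(-25) = (-33 + 11*2)*(-28 - 1*(-25)) = (-33 + 22)*(-28 + 25) = -11*(-3) = 33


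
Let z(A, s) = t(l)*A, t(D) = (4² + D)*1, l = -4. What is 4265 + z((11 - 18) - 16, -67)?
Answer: 3989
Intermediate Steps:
t(D) = 16 + D (t(D) = (16 + D)*1 = 16 + D)
z(A, s) = 12*A (z(A, s) = (16 - 4)*A = 12*A)
4265 + z((11 - 18) - 16, -67) = 4265 + 12*((11 - 18) - 16) = 4265 + 12*(-7 - 16) = 4265 + 12*(-23) = 4265 - 276 = 3989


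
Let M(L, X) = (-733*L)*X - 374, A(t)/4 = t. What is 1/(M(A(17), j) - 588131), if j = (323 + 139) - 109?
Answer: -1/18183437 ≈ -5.4995e-8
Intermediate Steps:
j = 353 (j = 462 - 109 = 353)
A(t) = 4*t
M(L, X) = -374 - 733*L*X (M(L, X) = -733*L*X - 374 = -374 - 733*L*X)
1/(M(A(17), j) - 588131) = 1/((-374 - 733*4*17*353) - 588131) = 1/((-374 - 733*68*353) - 588131) = 1/((-374 - 17594932) - 588131) = 1/(-17595306 - 588131) = 1/(-18183437) = -1/18183437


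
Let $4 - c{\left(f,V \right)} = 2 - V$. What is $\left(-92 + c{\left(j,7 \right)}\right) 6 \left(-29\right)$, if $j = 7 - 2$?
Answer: $14442$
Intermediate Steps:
$j = 5$ ($j = 7 - 2 = 5$)
$c{\left(f,V \right)} = 2 + V$ ($c{\left(f,V \right)} = 4 - \left(2 - V\right) = 4 + \left(-2 + V\right) = 2 + V$)
$\left(-92 + c{\left(j,7 \right)}\right) 6 \left(-29\right) = \left(-92 + \left(2 + 7\right)\right) 6 \left(-29\right) = \left(-92 + 9\right) \left(-174\right) = \left(-83\right) \left(-174\right) = 14442$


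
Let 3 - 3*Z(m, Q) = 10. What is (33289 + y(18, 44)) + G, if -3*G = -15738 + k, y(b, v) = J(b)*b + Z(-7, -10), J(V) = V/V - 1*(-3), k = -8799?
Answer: 124613/3 ≈ 41538.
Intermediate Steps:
Z(m, Q) = -7/3 (Z(m, Q) = 1 - ⅓*10 = 1 - 10/3 = -7/3)
J(V) = 4 (J(V) = 1 + 3 = 4)
y(b, v) = -7/3 + 4*b (y(b, v) = 4*b - 7/3 = -7/3 + 4*b)
G = 8179 (G = -(-15738 - 8799)/3 = -⅓*(-24537) = 8179)
(33289 + y(18, 44)) + G = (33289 + (-7/3 + 4*18)) + 8179 = (33289 + (-7/3 + 72)) + 8179 = (33289 + 209/3) + 8179 = 100076/3 + 8179 = 124613/3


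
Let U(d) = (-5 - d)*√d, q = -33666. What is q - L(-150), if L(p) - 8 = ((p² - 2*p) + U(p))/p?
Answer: -33522 + 29*I*√6/6 ≈ -33522.0 + 11.839*I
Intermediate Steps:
U(d) = √d*(-5 - d)
L(p) = 8 + (p² - 2*p + √p*(-5 - p))/p (L(p) = 8 + ((p² - 2*p) + √p*(-5 - p))/p = 8 + (p² - 2*p + √p*(-5 - p))/p)
q - L(-150) = -33666 - (6 - 150 - √(-150) - (-1)*I*√6/6) = -33666 - (6 - 150 - 5*I*√6 - (-1)*I*√6/6) = -33666 - (6 - 150 - 5*I*√6 + I*√6/6) = -33666 - (-144 - 29*I*√6/6) = -33666 + (144 + 29*I*√6/6) = -33522 + 29*I*√6/6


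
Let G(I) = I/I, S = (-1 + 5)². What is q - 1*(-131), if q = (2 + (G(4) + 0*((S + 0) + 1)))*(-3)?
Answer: 122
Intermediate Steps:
S = 16 (S = 4² = 16)
G(I) = 1
q = -9 (q = (2 + (1 + 0*((16 + 0) + 1)))*(-3) = (2 + (1 + 0*(16 + 1)))*(-3) = (2 + (1 + 0*17))*(-3) = (2 + (1 + 0))*(-3) = (2 + 1)*(-3) = 3*(-3) = -9)
q - 1*(-131) = -9 - 1*(-131) = -9 + 131 = 122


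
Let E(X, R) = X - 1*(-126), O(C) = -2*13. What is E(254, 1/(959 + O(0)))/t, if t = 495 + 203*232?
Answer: 380/47591 ≈ 0.0079847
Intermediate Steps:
O(C) = -26
E(X, R) = 126 + X (E(X, R) = X + 126 = 126 + X)
t = 47591 (t = 495 + 47096 = 47591)
E(254, 1/(959 + O(0)))/t = (126 + 254)/47591 = 380*(1/47591) = 380/47591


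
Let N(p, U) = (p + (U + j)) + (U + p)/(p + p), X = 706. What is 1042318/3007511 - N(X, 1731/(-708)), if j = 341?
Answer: -1047003993128133/1002198905552 ≈ -1044.7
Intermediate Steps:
N(p, U) = 341 + U + p + (U + p)/(2*p) (N(p, U) = (p + (U + 341)) + (U + p)/(p + p) = (p + (341 + U)) + (U + p)/((2*p)) = (341 + U + p) + (U + p)*(1/(2*p)) = (341 + U + p) + (U + p)/(2*p) = 341 + U + p + (U + p)/(2*p))
1042318/3007511 - N(X, 1731/(-708)) = 1042318/3007511 - (683/2 + 1731/(-708) + 706 + (1/2)*(1731/(-708))/706) = 1042318*(1/3007511) - (683/2 + 1731*(-1/708) + 706 + (1/2)*(1731*(-1/708))*(1/706)) = 1042318/3007511 - (683/2 - 577/236 + 706 + (1/2)*(-577/236)*(1/706)) = 1042318/3007511 - (683/2 - 577/236 + 706 - 577/333232) = 1042318/3007511 - 1*348245219/333232 = 1042318/3007511 - 348245219/333232 = -1047003993128133/1002198905552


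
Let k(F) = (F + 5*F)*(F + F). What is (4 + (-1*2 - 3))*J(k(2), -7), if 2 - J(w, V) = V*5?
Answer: -37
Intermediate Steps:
k(F) = 12*F**2 (k(F) = (6*F)*(2*F) = 12*F**2)
J(w, V) = 2 - 5*V (J(w, V) = 2 - V*5 = 2 - 5*V)
(4 + (-1*2 - 3))*J(k(2), -7) = (4 + (-1*2 - 3))*(2 - 5*(-7)) = (4 + (-2 - 3))*(2 + 35) = (4 - 5)*37 = -1*37 = -37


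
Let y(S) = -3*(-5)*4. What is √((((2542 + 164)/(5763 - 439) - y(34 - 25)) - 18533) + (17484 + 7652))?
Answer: √3167058/22 ≈ 80.892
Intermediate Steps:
y(S) = 60 (y(S) = 15*4 = 60)
√((((2542 + 164)/(5763 - 439) - y(34 - 25)) - 18533) + (17484 + 7652)) = √((((2542 + 164)/(5763 - 439) - 1*60) - 18533) + (17484 + 7652)) = √(((2706/5324 - 60) - 18533) + 25136) = √(((2706*(1/5324) - 60) - 18533) + 25136) = √(((123/242 - 60) - 18533) + 25136) = √((-14397/242 - 18533) + 25136) = √(-4499383/242 + 25136) = √(1583529/242) = √3167058/22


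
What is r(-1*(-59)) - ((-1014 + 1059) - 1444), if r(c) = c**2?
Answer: 4880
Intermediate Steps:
r(-1*(-59)) - ((-1014 + 1059) - 1444) = (-1*(-59))**2 - ((-1014 + 1059) - 1444) = 59**2 - (45 - 1444) = 3481 - 1*(-1399) = 3481 + 1399 = 4880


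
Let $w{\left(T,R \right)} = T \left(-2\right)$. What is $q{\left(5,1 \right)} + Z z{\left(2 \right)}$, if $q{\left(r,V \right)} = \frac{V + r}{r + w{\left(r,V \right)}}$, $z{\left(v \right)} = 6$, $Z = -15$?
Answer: $- \frac{456}{5} \approx -91.2$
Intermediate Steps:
$w{\left(T,R \right)} = - 2 T$
$q{\left(r,V \right)} = - \frac{V + r}{r}$ ($q{\left(r,V \right)} = \frac{V + r}{r - 2 r} = \frac{V + r}{\left(-1\right) r} = \left(V + r\right) \left(- \frac{1}{r}\right) = - \frac{V + r}{r}$)
$q{\left(5,1 \right)} + Z z{\left(2 \right)} = \frac{\left(-1\right) 1 - 5}{5} - 90 = \frac{-1 - 5}{5} - 90 = \frac{1}{5} \left(-6\right) - 90 = - \frac{6}{5} - 90 = - \frac{456}{5}$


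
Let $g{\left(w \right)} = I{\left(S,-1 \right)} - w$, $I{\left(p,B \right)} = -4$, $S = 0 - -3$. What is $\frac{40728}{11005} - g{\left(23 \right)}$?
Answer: $\frac{337863}{11005} \approx 30.701$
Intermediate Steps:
$S = 3$ ($S = 0 + 3 = 3$)
$g{\left(w \right)} = -4 - w$
$\frac{40728}{11005} - g{\left(23 \right)} = \frac{40728}{11005} - \left(-4 - 23\right) = 40728 \cdot \frac{1}{11005} - \left(-4 - 23\right) = \frac{40728}{11005} - -27 = \frac{40728}{11005} + 27 = \frac{337863}{11005}$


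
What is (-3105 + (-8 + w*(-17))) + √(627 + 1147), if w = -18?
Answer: -2807 + √1774 ≈ -2764.9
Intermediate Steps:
(-3105 + (-8 + w*(-17))) + √(627 + 1147) = (-3105 + (-8 - 18*(-17))) + √(627 + 1147) = (-3105 + (-8 + 306)) + √1774 = (-3105 + 298) + √1774 = -2807 + √1774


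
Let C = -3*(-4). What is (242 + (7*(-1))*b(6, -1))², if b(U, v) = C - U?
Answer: 40000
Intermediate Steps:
C = 12
b(U, v) = 12 - U
(242 + (7*(-1))*b(6, -1))² = (242 + (7*(-1))*(12 - 1*6))² = (242 - 7*(12 - 6))² = (242 - 7*6)² = (242 - 42)² = 200² = 40000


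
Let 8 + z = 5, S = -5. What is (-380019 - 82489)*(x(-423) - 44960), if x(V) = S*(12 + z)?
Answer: 20815172540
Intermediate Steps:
z = -3 (z = -8 + 5 = -3)
x(V) = -45 (x(V) = -5*(12 - 3) = -5*9 = -45)
(-380019 - 82489)*(x(-423) - 44960) = (-380019 - 82489)*(-45 - 44960) = -462508*(-45005) = 20815172540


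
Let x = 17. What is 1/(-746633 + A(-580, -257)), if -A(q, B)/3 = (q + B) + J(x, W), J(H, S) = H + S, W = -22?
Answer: -1/744107 ≈ -1.3439e-6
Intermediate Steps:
A(q, B) = 15 - 3*B - 3*q (A(q, B) = -3*((q + B) + (17 - 22)) = -3*((B + q) - 5) = -3*(-5 + B + q) = 15 - 3*B - 3*q)
1/(-746633 + A(-580, -257)) = 1/(-746633 + (15 - 3*(-257) - 3*(-580))) = 1/(-746633 + (15 + 771 + 1740)) = 1/(-746633 + 2526) = 1/(-744107) = -1/744107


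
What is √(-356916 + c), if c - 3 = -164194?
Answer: I*√521107 ≈ 721.88*I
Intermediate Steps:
c = -164191 (c = 3 - 164194 = -164191)
√(-356916 + c) = √(-356916 - 164191) = √(-521107) = I*√521107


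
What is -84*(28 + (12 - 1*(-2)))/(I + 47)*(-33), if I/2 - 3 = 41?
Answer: 4312/5 ≈ 862.40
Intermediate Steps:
I = 88 (I = 6 + 2*41 = 6 + 82 = 88)
-84*(28 + (12 - 1*(-2)))/(I + 47)*(-33) = -84*(28 + (12 - 1*(-2)))/(88 + 47)*(-33) = -84*(28 + (12 + 2))/135*(-33) = -84*(28 + 14)/135*(-33) = -3528/135*(-33) = -84*14/45*(-33) = -392/15*(-33) = 4312/5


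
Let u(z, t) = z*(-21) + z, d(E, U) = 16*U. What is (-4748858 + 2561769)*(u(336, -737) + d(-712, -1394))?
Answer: 63478071136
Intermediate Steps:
u(z, t) = -20*z (u(z, t) = -21*z + z = -20*z)
(-4748858 + 2561769)*(u(336, -737) + d(-712, -1394)) = (-4748858 + 2561769)*(-20*336 + 16*(-1394)) = -2187089*(-6720 - 22304) = -2187089*(-29024) = 63478071136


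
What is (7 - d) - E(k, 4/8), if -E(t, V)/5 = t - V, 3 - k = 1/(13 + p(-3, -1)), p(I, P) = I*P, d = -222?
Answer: 3859/16 ≈ 241.19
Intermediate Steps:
k = 47/16 (k = 3 - 1/(13 - 3*(-1)) = 3 - 1/(13 + 3) = 3 - 1/16 = 47/16 ≈ 2.9375)
E(t, V) = -5*t + 5*V (E(t, V) = -5*(t - V) = -5*t + 5*V)
(7 - d) - E(k, 4/8) = (7 - 1*(-222)) - (-5*47/16 + 5*(4/8)) = (7 + 222) - (-235/16 + 5*(4*(⅛))) = 229 - (-235/16 + 5*(½)) = 229 - (-235/16 + 5/2) = 229 - 1*(-195/16) = 229 + 195/16 = 3859/16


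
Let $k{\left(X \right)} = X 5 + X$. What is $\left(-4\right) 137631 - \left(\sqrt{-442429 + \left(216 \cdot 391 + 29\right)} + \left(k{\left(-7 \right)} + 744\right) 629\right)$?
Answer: $-992082 - 2 i \sqrt{89486} \approx -9.9208 \cdot 10^{5} - 598.28 i$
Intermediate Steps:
$k{\left(X \right)} = 6 X$ ($k{\left(X \right)} = 5 X + X = 6 X$)
$\left(-4\right) 137631 - \left(\sqrt{-442429 + \left(216 \cdot 391 + 29\right)} + \left(k{\left(-7 \right)} + 744\right) 629\right) = \left(-4\right) 137631 - \left(\sqrt{-442429 + \left(216 \cdot 391 + 29\right)} + \left(6 \left(-7\right) + 744\right) 629\right) = -550524 - \left(\sqrt{-442429 + \left(84456 + 29\right)} + \left(-42 + 744\right) 629\right) = -550524 - \left(\sqrt{-442429 + 84485} + 702 \cdot 629\right) = -550524 - \left(\sqrt{-357944} + 441558\right) = -550524 - \left(2 i \sqrt{89486} + 441558\right) = -550524 - \left(441558 + 2 i \sqrt{89486}\right) = -992082 - 2 i \sqrt{89486}$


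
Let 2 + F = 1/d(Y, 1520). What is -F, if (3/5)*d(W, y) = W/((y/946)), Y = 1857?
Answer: 585422/292787 ≈ 1.9995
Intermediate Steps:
d(W, y) = 4730*W/(3*y) (d(W, y) = 5*(W/((y/946)))/3 = 5*(W*(946/y))/3 = 5*(946*W/y)/3 = 4730*W/(3*y))
F = -585422/292787 (F = -2 + 1/((4730/3)*1857/1520) = -2 + 1/((4730/3)*1857*(1/1520)) = -2 + 1/(292787/152) = -2 + 152/292787 = -585422/292787 ≈ -1.9995)
-F = -1*(-585422/292787) = 585422/292787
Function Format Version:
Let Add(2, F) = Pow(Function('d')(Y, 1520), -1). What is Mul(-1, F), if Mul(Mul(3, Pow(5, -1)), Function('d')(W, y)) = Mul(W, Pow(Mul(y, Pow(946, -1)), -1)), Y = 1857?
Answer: Rational(585422, 292787) ≈ 1.9995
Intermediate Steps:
Function('d')(W, y) = Mul(Rational(4730, 3), W, Pow(y, -1)) (Function('d')(W, y) = Mul(Rational(5, 3), Mul(W, Pow(Mul(y, Pow(946, -1)), -1))) = Mul(Rational(5, 3), Mul(W, Pow(Mul(y, Rational(1, 946)), -1))) = Mul(Rational(5, 3), Mul(W, Pow(Mul(Rational(1, 946), y), -1))) = Mul(Rational(5, 3), Mul(W, Mul(946, Pow(y, -1)))) = Mul(Rational(5, 3), Mul(946, W, Pow(y, -1))) = Mul(Rational(4730, 3), W, Pow(y, -1)))
F = Rational(-585422, 292787) (F = Add(-2, Pow(Mul(Rational(4730, 3), 1857, Pow(1520, -1)), -1)) = Add(-2, Pow(Mul(Rational(4730, 3), 1857, Rational(1, 1520)), -1)) = Add(-2, Pow(Rational(292787, 152), -1)) = Add(-2, Rational(152, 292787)) = Rational(-585422, 292787) ≈ -1.9995)
Mul(-1, F) = Mul(-1, Rational(-585422, 292787)) = Rational(585422, 292787)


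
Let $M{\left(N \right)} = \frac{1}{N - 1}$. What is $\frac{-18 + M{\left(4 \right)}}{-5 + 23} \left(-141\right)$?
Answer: $\frac{2491}{18} \approx 138.39$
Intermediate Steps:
$M{\left(N \right)} = \frac{1}{-1 + N}$
$\frac{-18 + M{\left(4 \right)}}{-5 + 23} \left(-141\right) = \frac{-18 + \frac{1}{-1 + 4}}{-5 + 23} \left(-141\right) = \frac{-18 + \frac{1}{3}}{18} \left(-141\right) = \left(-18 + \frac{1}{3}\right) \frac{1}{18} \left(-141\right) = \left(- \frac{53}{3}\right) \frac{1}{18} \left(-141\right) = \left(- \frac{53}{54}\right) \left(-141\right) = \frac{2491}{18}$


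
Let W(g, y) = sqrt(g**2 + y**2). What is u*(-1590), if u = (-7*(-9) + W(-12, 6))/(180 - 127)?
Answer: -1890 - 180*sqrt(5) ≈ -2292.5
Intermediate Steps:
u = 63/53 + 6*sqrt(5)/53 (u = (-7*(-9) + sqrt((-12)**2 + 6**2))/(180 - 127) = (63 + sqrt(144 + 36))/53 = (63 + sqrt(180))*(1/53) = (63 + 6*sqrt(5))*(1/53) = 63/53 + 6*sqrt(5)/53 ≈ 1.4418)
u*(-1590) = (63/53 + 6*sqrt(5)/53)*(-1590) = -1890 - 180*sqrt(5)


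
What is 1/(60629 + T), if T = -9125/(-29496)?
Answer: 29496/1788322109 ≈ 1.6494e-5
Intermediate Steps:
T = 9125/29496 (T = -9125*(-1/29496) = 9125/29496 ≈ 0.30936)
1/(60629 + T) = 1/(60629 + 9125/29496) = 1/(1788322109/29496) = 29496/1788322109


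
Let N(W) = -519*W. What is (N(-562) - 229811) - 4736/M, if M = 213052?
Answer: 3295220837/53263 ≈ 61867.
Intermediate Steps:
(N(-562) - 229811) - 4736/M = (-519*(-562) - 229811) - 4736/213052 = (291678 - 229811) - 4736*1/213052 = 61867 - 1184/53263 = 3295220837/53263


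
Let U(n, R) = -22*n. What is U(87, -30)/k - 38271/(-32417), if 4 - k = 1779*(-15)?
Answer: 959368581/865177313 ≈ 1.1089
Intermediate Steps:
k = 26689 (k = 4 - 1779*(-15) = 4 - 1*(-26685) = 4 + 26685 = 26689)
U(87, -30)/k - 38271/(-32417) = -22*87/26689 - 38271/(-32417) = -1914*1/26689 - 38271*(-1/32417) = -1914/26689 + 38271/32417 = 959368581/865177313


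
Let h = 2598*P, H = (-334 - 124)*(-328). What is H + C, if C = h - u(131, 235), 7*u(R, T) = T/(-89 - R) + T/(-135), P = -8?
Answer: 1076426377/8316 ≈ 1.2944e+5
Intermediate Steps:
H = 150224 (H = -458*(-328) = 150224)
u(R, T) = -T/945 + T/(7*(-89 - R)) (u(R, T) = (T/(-89 - R) + T/(-135))/7 = (T/(-89 - R) + T*(-1/135))/7 = (T/(-89 - R) - T/135)/7 = (-T/135 + T/(-89 - R))/7 = -T/945 + T/(7*(-89 - R)))
h = -20784 (h = 2598*(-8) = -20784)
C = -172836407/8316 (C = -20784 - (-1)*235*(224 + 131)/(84105 + 945*131) = -20784 - (-1)*235*355/(84105 + 123795) = -20784 - (-1)*235*355/207900 = -20784 - 1*(-3337/8316) = -20784 + 3337/8316 = -172836407/8316 ≈ -20784.)
H + C = 150224 - 172836407/8316 = 1076426377/8316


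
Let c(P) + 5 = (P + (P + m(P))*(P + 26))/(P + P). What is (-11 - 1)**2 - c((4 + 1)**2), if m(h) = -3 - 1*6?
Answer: 6609/50 ≈ 132.18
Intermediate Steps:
m(h) = -9 (m(h) = -3 - 6 = -9)
c(P) = -5 + (P + (-9 + P)*(26 + P))/(2*P) (c(P) = -5 + (P + (P - 9)*(P + 26))/(P + P) = -5 + (P + (-9 + P)*(26 + P))/((2*P)) = -5 + (P + (-9 + P)*(26 + P))*(1/(2*P)) = -5 + (P + (-9 + P)*(26 + P))/(2*P))
(-11 - 1)**2 - c((4 + 1)**2) = (-11 - 1)**2 - (4 + (4 + 1)**2/2 - 117/(4 + 1)**2) = (-12)**2 - (4 + (1/2)*5**2 - 117/(5**2)) = 144 - (4 + (1/2)*25 - 117/25) = 144 - (4 + 25/2 - 117*1/25) = 144 - (4 + 25/2 - 117/25) = 144 - 1*591/50 = 144 - 591/50 = 6609/50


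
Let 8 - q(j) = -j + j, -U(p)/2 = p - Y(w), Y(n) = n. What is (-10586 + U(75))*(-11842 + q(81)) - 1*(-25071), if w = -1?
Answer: 127098563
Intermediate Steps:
U(p) = -2 - 2*p (U(p) = -2*(p - 1*(-1)) = -2*(p + 1) = -2*(1 + p) = -2 - 2*p)
q(j) = 8 (q(j) = 8 - (-j + j) = 8 - 1*0 = 8 + 0 = 8)
(-10586 + U(75))*(-11842 + q(81)) - 1*(-25071) = (-10586 + (-2 - 2*75))*(-11842 + 8) - 1*(-25071) = (-10586 + (-2 - 150))*(-11834) + 25071 = (-10586 - 152)*(-11834) + 25071 = -10738*(-11834) + 25071 = 127073492 + 25071 = 127098563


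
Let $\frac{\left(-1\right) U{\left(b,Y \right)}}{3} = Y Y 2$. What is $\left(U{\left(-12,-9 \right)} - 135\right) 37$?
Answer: $-22977$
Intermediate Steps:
$U{\left(b,Y \right)} = - 6 Y^{2}$ ($U{\left(b,Y \right)} = - 3 Y Y 2 = - 3 Y^{2} \cdot 2 = - 3 \cdot 2 Y^{2} = - 6 Y^{2}$)
$\left(U{\left(-12,-9 \right)} - 135\right) 37 = \left(- 6 \left(-9\right)^{2} - 135\right) 37 = \left(\left(-6\right) 81 - 135\right) 37 = \left(-486 - 135\right) 37 = \left(-621\right) 37 = -22977$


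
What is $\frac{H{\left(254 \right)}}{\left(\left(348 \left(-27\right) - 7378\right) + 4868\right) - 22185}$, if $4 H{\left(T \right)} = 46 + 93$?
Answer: $- \frac{139}{136364} \approx -0.0010193$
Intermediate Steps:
$H{\left(T \right)} = \frac{139}{4}$ ($H{\left(T \right)} = \frac{46 + 93}{4} = \frac{1}{4} \cdot 139 = \frac{139}{4}$)
$\frac{H{\left(254 \right)}}{\left(\left(348 \left(-27\right) - 7378\right) + 4868\right) - 22185} = \frac{139}{4 \left(\left(\left(348 \left(-27\right) - 7378\right) + 4868\right) - 22185\right)} = \frac{139}{4 \left(\left(\left(-9396 - 7378\right) + 4868\right) - 22185\right)} = \frac{139}{4 \left(\left(-16774 + 4868\right) - 22185\right)} = \frac{139}{4 \left(-11906 - 22185\right)} = \frac{139}{4 \left(-34091\right)} = \frac{139}{4} \left(- \frac{1}{34091}\right) = - \frac{139}{136364}$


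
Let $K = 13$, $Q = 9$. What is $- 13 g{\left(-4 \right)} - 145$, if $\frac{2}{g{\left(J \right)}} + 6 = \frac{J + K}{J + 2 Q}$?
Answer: $- \frac{10511}{75} \approx -140.15$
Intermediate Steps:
$g{\left(J \right)} = \frac{2}{-6 + \frac{13 + J}{18 + J}}$ ($g{\left(J \right)} = \frac{2}{-6 + \frac{J + 13}{J + 2 \cdot 9}} = \frac{2}{-6 + \frac{13 + J}{J + 18}} = \frac{2}{-6 + \frac{13 + J}{18 + J}}$)
$- 13 g{\left(-4 \right)} - 145 = - 13 \frac{2 \left(-18 - -4\right)}{5 \left(19 - 4\right)} - 145 = - 13 \frac{2 \left(-18 + 4\right)}{5 \cdot 15} - 145 = - 13 \cdot \frac{2}{5} \cdot \frac{1}{15} \left(-14\right) - 145 = \left(-13\right) \left(- \frac{28}{75}\right) - 145 = \frac{364}{75} - 145 = - \frac{10511}{75}$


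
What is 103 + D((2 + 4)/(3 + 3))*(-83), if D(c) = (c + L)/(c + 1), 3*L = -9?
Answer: 186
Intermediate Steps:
L = -3 (L = (⅓)*(-9) = -3)
D(c) = (-3 + c)/(1 + c) (D(c) = (c - 3)/(c + 1) = (-3 + c)/(1 + c))
103 + D((2 + 4)/(3 + 3))*(-83) = 103 + ((-3 + (2 + 4)/(3 + 3))/(1 + (2 + 4)/(3 + 3)))*(-83) = 103 + ((-3 + 6/6)/(1 + 6/6))*(-83) = 103 + ((-3 + 6*(⅙))/(1 + 6*(⅙)))*(-83) = 103 + ((-3 + 1)/(1 + 1))*(-83) = 103 + (-2/2)*(-83) = 103 + ((½)*(-2))*(-83) = 103 - 1*(-83) = 103 + 83 = 186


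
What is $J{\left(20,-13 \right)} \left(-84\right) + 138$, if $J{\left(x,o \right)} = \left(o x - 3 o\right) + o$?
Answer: $19794$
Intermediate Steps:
$J{\left(x,o \right)} = - 2 o + o x$ ($J{\left(x,o \right)} = \left(- 3 o + o x\right) + o = - 2 o + o x$)
$J{\left(20,-13 \right)} \left(-84\right) + 138 = - 13 \left(-2 + 20\right) \left(-84\right) + 138 = \left(-13\right) 18 \left(-84\right) + 138 = \left(-234\right) \left(-84\right) + 138 = 19656 + 138 = 19794$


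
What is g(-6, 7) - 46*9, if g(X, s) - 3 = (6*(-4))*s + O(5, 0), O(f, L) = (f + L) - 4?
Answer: -578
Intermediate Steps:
O(f, L) = -4 + L + f (O(f, L) = (L + f) - 4 = -4 + L + f)
g(X, s) = 4 - 24*s (g(X, s) = 3 + ((6*(-4))*s + (-4 + 0 + 5)) = 3 + (-24*s + 1) = 3 + (1 - 24*s) = 4 - 24*s)
g(-6, 7) - 46*9 = (4 - 24*7) - 46*9 = (4 - 168) - 414 = -164 - 414 = -578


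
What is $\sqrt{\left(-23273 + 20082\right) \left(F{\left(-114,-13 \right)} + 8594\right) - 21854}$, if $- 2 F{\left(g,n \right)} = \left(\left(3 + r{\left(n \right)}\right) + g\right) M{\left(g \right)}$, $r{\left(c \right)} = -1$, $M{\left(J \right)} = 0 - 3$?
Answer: $2 i \sqrt{6727305} \approx 5187.4 i$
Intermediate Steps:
$M{\left(J \right)} = -3$
$F{\left(g,n \right)} = 3 + \frac{3 g}{2}$ ($F{\left(g,n \right)} = - \frac{\left(\left(3 - 1\right) + g\right) \left(-3\right)}{2} = - \frac{\left(2 + g\right) \left(-3\right)}{2} = - \frac{-6 - 3 g}{2} = 3 + \frac{3 g}{2}$)
$\sqrt{\left(-23273 + 20082\right) \left(F{\left(-114,-13 \right)} + 8594\right) - 21854} = \sqrt{\left(-23273 + 20082\right) \left(\left(3 + \frac{3}{2} \left(-114\right)\right) + 8594\right) - 21854} = \sqrt{- 3191 \left(\left(3 - 171\right) + 8594\right) - 21854} = \sqrt{- 3191 \left(-168 + 8594\right) - 21854} = \sqrt{\left(-3191\right) 8426 - 21854} = \sqrt{-26887366 - 21854} = \sqrt{-26909220} = 2 i \sqrt{6727305}$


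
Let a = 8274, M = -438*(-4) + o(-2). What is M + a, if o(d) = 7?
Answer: 10033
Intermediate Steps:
M = 1759 (M = -438*(-4) + 7 = -73*(-24) + 7 = 1752 + 7 = 1759)
M + a = 1759 + 8274 = 10033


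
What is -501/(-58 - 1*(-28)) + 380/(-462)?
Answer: 36677/2310 ≈ 15.877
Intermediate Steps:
-501/(-58 - 1*(-28)) + 380/(-462) = -501/(-58 + 28) + 380*(-1/462) = -501/(-30) - 190/231 = -501*(-1/30) - 190/231 = 167/10 - 190/231 = 36677/2310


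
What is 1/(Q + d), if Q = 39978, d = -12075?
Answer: 1/27903 ≈ 3.5838e-5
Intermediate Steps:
1/(Q + d) = 1/(39978 - 12075) = 1/27903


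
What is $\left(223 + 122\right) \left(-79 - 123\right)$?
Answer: $-69690$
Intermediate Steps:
$\left(223 + 122\right) \left(-79 - 123\right) = 345 \left(-202\right) = -69690$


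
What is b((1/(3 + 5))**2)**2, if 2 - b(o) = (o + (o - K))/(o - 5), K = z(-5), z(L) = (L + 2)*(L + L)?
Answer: 1638400/101761 ≈ 16.100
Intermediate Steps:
z(L) = 2*L*(2 + L) (z(L) = (2 + L)*(2*L) = 2*L*(2 + L))
K = 30 (K = 2*(-5)*(2 - 5) = 2*(-5)*(-3) = 30)
b(o) = 2 - (-30 + 2*o)/(-5 + o) (b(o) = 2 - (o + (o - 1*30))/(o - 5) = 2 - (o + (o - 30))/(-5 + o) = 2 - (o + (-30 + o))/(-5 + o) = 2 - (-30 + 2*o)/(-5 + o))
b((1/(3 + 5))**2)**2 = (20/(-5 + (1/(3 + 5))**2))**2 = (20/(-5 + (1/8)**2))**2 = (20/(-5 + 1/64))**2 = (20/(-319/64))**2 = (20*(-64/319))**2 = (-1280/319)**2 = 1638400/101761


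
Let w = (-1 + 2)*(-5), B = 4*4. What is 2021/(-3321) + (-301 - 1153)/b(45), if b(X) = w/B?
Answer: 77249639/16605 ≈ 4652.2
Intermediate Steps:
B = 16
w = -5 (w = 1*(-5) = -5)
b(X) = -5/16
2021/(-3321) + (-301 - 1153)/b(45) = 2021/(-3321) + (-301 - 1153)/(-5/16) = 2021*(-1/3321) - 1454*(-16/5) = -2021/3321 + 23264/5 = 77249639/16605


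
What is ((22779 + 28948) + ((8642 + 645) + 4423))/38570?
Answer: 65437/38570 ≈ 1.6966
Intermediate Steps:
((22779 + 28948) + ((8642 + 645) + 4423))/38570 = (51727 + (9287 + 4423))*(1/38570) = (51727 + 13710)*(1/38570) = 65437*(1/38570) = 65437/38570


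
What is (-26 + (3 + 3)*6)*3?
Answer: 30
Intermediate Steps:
(-26 + (3 + 3)*6)*3 = (-26 + 6*6)*3 = (-26 + 36)*3 = 10*3 = 30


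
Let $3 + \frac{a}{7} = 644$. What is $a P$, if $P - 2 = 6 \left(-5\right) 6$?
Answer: $-798686$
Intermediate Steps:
$a = 4487$ ($a = -21 + 7 \cdot 644 = -21 + 4508 = 4487$)
$P = -178$ ($P = 2 + 6 \left(-5\right) 6 = 2 - 180 = -178$)
$a P = 4487 \left(-178\right) = -798686$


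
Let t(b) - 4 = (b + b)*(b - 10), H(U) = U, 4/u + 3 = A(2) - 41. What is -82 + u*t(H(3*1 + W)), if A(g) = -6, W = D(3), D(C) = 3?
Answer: -1962/25 ≈ -78.480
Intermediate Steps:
W = 3
u = -2/25 (u = 4/(-3 + (-6 - 41)) = 4/(-3 - 47) = 4/(-50) = 4*(-1/50) = -2/25 ≈ -0.080000)
t(b) = 4 + 2*b*(-10 + b) (t(b) = 4 + (b + b)*(b - 10) = 4 + (2*b)*(-10 + b) = 4 + 2*b*(-10 + b))
-82 + u*t(H(3*1 + W)) = -82 - 2*(4 - 20*(3*1 + 3) + 2*(3*1 + 3)**2)/25 = -82 - 2*(4 - 20*(3 + 3) + 2*(3 + 3)**2)/25 = -82 - 2*(4 - 20*6 + 2*6**2)/25 = -82 - 2*(4 - 120 + 2*36)/25 = -82 - 2*(4 - 120 + 72)/25 = -82 - 2/25*(-44) = -82 + 88/25 = -1962/25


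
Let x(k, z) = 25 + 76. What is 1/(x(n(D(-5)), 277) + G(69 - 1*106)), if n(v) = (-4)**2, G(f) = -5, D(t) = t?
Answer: 1/96 ≈ 0.010417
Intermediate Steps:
n(v) = 16
x(k, z) = 101
1/(x(n(D(-5)), 277) + G(69 - 1*106)) = 1/(101 - 5) = 1/96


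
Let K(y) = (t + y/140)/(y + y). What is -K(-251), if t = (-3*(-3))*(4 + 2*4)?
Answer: 14869/70280 ≈ 0.21157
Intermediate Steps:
t = 108 (t = 9*(4 + 8) = 9*12 = 108)
K(y) = (108 + y/140)/(2*y) (K(y) = (108 + y/140)/(y + y) = (108 + y*(1/140))/((2*y)) = (108 + y/140)*(1/(2*y)) = (108 + y/140)/(2*y))
-K(-251) = -(15120 - 251)/(280*(-251)) = -(-1)*14869/(280*251) = -1*(-14869/70280) = 14869/70280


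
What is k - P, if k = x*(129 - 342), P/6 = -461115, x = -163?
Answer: 2801409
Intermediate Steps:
P = -2766690 (P = 6*(-461115) = -2766690)
k = 34719 (k = -163*(129 - 342) = -163*(-213) = 34719)
k - P = 34719 - 1*(-2766690) = 34719 + 2766690 = 2801409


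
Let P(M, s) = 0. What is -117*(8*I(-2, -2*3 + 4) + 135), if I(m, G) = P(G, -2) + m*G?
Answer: -19539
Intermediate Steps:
I(m, G) = G*m (I(m, G) = 0 + m*G = 0 + G*m = G*m)
-117*(8*I(-2, -2*3 + 4) + 135) = -117*(8*((-2*3 + 4)*(-2)) + 135) = -117*(8*((-6 + 4)*(-2)) + 135) = -117*(8*(-2*(-2)) + 135) = -117*(8*4 + 135) = -117*(32 + 135) = -117*167 = -19539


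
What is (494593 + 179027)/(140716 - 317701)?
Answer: -44908/11799 ≈ -3.8061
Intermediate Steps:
(494593 + 179027)/(140716 - 317701) = 673620/(-176985) = 673620*(-1/176985) = -44908/11799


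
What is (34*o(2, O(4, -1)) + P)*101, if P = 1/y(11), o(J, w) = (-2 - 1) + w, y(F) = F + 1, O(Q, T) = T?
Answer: -164731/12 ≈ -13728.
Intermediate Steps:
y(F) = 1 + F
o(J, w) = -3 + w
P = 1/12 (P = 1/(1 + 11) = 1/12 ≈ 0.083333)
(34*o(2, O(4, -1)) + P)*101 = (34*(-3 - 1) + 1/12)*101 = (34*(-4) + 1/12)*101 = (-136 + 1/12)*101 = -1631/12*101 = -164731/12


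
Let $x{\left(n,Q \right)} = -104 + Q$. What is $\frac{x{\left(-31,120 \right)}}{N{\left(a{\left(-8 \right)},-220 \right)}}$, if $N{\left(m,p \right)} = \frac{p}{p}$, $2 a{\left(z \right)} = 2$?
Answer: $16$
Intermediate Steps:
$a{\left(z \right)} = 1$ ($a{\left(z \right)} = \frac{1}{2} \cdot 2 = 1$)
$N{\left(m,p \right)} = 1$
$\frac{x{\left(-31,120 \right)}}{N{\left(a{\left(-8 \right)},-220 \right)}} = \frac{-104 + 120}{1} = 16 \cdot 1 = 16$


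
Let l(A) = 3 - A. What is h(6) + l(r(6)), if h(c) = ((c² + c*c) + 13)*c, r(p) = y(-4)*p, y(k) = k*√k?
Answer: 513 + 48*I ≈ 513.0 + 48.0*I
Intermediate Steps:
y(k) = k^(3/2)
r(p) = -8*I*p (r(p) = (-4)^(3/2)*p = (-8*I)*p = -8*I*p)
h(c) = c*(13 + 2*c²) (h(c) = ((c² + c²) + 13)*c = (2*c² + 13)*c = (13 + 2*c²)*c = c*(13 + 2*c²))
h(6) + l(r(6)) = 6*(13 + 2*6²) + (3 - (-8)*I*6) = 6*(13 + 2*36) + (3 - (-48)*I) = 6*(13 + 72) + (3 + 48*I) = 6*85 + (3 + 48*I) = 510 + (3 + 48*I) = 513 + 48*I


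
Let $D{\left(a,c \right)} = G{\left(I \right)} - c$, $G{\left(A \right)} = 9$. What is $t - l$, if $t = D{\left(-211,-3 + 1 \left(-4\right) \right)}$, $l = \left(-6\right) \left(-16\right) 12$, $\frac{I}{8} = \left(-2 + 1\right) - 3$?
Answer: $-1136$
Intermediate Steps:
$I = -32$ ($I = 8 \left(\left(-2 + 1\right) - 3\right) = 8 \left(-1 - 3\right) = 8 \left(-4\right) = -32$)
$l = 1152$ ($l = 96 \cdot 12 = 1152$)
$D{\left(a,c \right)} = 9 - c$
$t = 16$ ($t = 9 - \left(-3 + 1 \left(-4\right)\right) = 9 - \left(-3 - 4\right) = 9 - -7 = 9 + 7 = 16$)
$t - l = 16 - 1152 = -1136$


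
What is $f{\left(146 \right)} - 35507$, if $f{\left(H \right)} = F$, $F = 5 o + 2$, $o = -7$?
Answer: $-35540$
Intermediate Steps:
$F = -33$ ($F = 5 \left(-7\right) + 2 = -35 + 2 = -33$)
$f{\left(H \right)} = -33$
$f{\left(146 \right)} - 35507 = -33 - 35507 = -35540$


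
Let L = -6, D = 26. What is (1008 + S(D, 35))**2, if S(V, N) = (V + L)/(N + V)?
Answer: 3783234064/3721 ≈ 1.0167e+6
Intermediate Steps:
S(V, N) = (-6 + V)/(N + V) (S(V, N) = (V - 6)/(N + V) = (-6 + V)/(N + V))
(1008 + S(D, 35))**2 = (1008 + (-6 + 26)/(35 + 26))**2 = (1008 + 20/61)**2 = (61508/61)**2 = 3783234064/3721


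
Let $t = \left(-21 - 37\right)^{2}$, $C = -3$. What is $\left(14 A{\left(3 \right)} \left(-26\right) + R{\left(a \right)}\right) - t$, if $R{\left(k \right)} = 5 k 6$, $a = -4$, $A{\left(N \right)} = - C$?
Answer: $-4576$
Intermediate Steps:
$A{\left(N \right)} = 3$ ($A{\left(N \right)} = \left(-1\right) \left(-3\right) = 3$)
$R{\left(k \right)} = 30 k$
$t = 3364$ ($t = \left(-58\right)^{2} = 3364$)
$\left(14 A{\left(3 \right)} \left(-26\right) + R{\left(a \right)}\right) - t = \left(14 \cdot 3 \left(-26\right) + 30 \left(-4\right)\right) - 3364 = \left(42 \left(-26\right) - 120\right) - 3364 = \left(-1092 - 120\right) - 3364 = -1212 - 3364 = -4576$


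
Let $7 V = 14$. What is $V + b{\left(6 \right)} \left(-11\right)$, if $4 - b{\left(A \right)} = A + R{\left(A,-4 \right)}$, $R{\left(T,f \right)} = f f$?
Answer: $200$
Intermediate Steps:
$V = 2$ ($V = \frac{1}{7} \cdot 14 = 2$)
$R{\left(T,f \right)} = f^{2}$
$b{\left(A \right)} = -12 - A$ ($b{\left(A \right)} = 4 - \left(A + \left(-4\right)^{2}\right) = 4 - \left(A + 16\right) = 4 - \left(16 + A\right) = -12 - A$)
$V + b{\left(6 \right)} \left(-11\right) = 2 + \left(-12 - 6\right) \left(-11\right) = 2 - -198 = 2 + 198 = 200$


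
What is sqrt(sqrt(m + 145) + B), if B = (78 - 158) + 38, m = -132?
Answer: sqrt(-42 + sqrt(13)) ≈ 6.1963*I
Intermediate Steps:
B = -42 (B = -80 + 38 = -42)
sqrt(sqrt(m + 145) + B) = sqrt(sqrt(-132 + 145) - 42) = sqrt(sqrt(13) - 42) = sqrt(-42 + sqrt(13))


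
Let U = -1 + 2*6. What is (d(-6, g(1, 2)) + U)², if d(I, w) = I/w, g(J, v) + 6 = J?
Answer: 3721/25 ≈ 148.84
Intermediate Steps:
g(J, v) = -6 + J
U = 11 (U = -1 + 12 = 11)
(d(-6, g(1, 2)) + U)² = (-6/(-6 + 1) + 11)² = (-6/(-5) + 11)² = (-6*(-⅕) + 11)² = (6/5 + 11)² = (61/5)² = 3721/25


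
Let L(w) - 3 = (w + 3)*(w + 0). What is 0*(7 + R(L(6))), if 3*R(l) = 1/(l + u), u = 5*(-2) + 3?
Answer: 0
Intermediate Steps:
L(w) = 3 + w*(3 + w) (L(w) = 3 + (w + 3)*(w + 0) = 3 + (3 + w)*w = 3 + w*(3 + w))
u = -7 (u = -10 + 3 = -7)
R(l) = 1/(3*(-7 + l)) (R(l) = 1/(3*(l - 7)) = 1/(3*(-7 + l)))
0*(7 + R(L(6))) = 0*(7 + 1/(3*(-7 + (3 + 6² + 3*6)))) = 0*(7 + 1/(3*(-7 + (3 + 36 + 18)))) = 0*(7 + 1/(3*(-7 + 57))) = 0*(7 + (⅓)/50) = 0*(7 + (⅓)*(1/50)) = 0*(7 + 1/150) = 0*(1051/150) = 0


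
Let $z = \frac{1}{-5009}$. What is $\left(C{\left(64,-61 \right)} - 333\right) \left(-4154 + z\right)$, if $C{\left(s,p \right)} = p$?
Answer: $\frac{8198110478}{5009} \approx 1.6367 \cdot 10^{6}$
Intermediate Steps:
$z = - \frac{1}{5009} \approx -0.00019964$
$\left(C{\left(64,-61 \right)} - 333\right) \left(-4154 + z\right) = \left(-61 - 333\right) \left(-4154 - \frac{1}{5009}\right) = \left(-394\right) \left(- \frac{20807387}{5009}\right) = \frac{8198110478}{5009}$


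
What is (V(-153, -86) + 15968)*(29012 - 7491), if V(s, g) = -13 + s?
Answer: 340074842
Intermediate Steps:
(V(-153, -86) + 15968)*(29012 - 7491) = ((-13 - 153) + 15968)*(29012 - 7491) = (-166 + 15968)*21521 = 15802*21521 = 340074842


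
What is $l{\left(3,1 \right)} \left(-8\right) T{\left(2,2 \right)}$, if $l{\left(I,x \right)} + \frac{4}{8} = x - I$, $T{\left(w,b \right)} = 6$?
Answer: $120$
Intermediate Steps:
$l{\left(I,x \right)} = - \frac{1}{2} + x - I$ ($l{\left(I,x \right)} = - \frac{1}{2} - \left(I - x\right) = - \frac{1}{2} + x - I$)
$l{\left(3,1 \right)} \left(-8\right) T{\left(2,2 \right)} = \left(- \frac{1}{2} + 1 - 3\right) \left(-8\right) 6 = \left(- \frac{5}{2}\right) \left(-8\right) 6 = 20 \cdot 6 = 120$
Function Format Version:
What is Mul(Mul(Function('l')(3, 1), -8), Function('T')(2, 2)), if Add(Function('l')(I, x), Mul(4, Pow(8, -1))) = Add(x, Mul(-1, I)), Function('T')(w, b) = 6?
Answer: 120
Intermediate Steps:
Function('l')(I, x) = Add(Rational(-1, 2), x, Mul(-1, I)) (Function('l')(I, x) = Add(Rational(-1, 2), Add(x, Mul(-1, I))) = Add(Rational(-1, 2), x, Mul(-1, I)))
Mul(Mul(Function('l')(3, 1), -8), Function('T')(2, 2)) = Mul(Mul(Add(Rational(-1, 2), 1, Mul(-1, 3)), -8), 6) = Mul(Mul(Add(Rational(-1, 2), 1, -3), -8), 6) = Mul(Mul(Rational(-5, 2), -8), 6) = Mul(20, 6) = 120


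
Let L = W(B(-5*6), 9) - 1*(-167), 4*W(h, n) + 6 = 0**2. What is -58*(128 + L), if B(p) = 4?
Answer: -17023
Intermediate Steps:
W(h, n) = -3/2 (W(h, n) = -3/2 + (1/4)*0**2 = -3/2 + (1/4)*0 = -3/2 + 0 = -3/2)
L = 331/2 (L = -3/2 - 1*(-167) = -3/2 + 167 = 331/2 ≈ 165.50)
-58*(128 + L) = -58*(128 + 331/2) = -58*587/2 = -17023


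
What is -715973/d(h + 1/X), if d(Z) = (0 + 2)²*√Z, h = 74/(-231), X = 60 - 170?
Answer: 715973*I*√1757910/3044 ≈ 3.1185e+5*I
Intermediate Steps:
X = -110
h = -74/231 (h = 74*(-1/231) = -74/231 ≈ -0.32035)
d(Z) = 4*√Z (d(Z) = 2²*√Z = 4*√Z)
-715973/d(h + 1/X) = -715973*1/(4*√(-74/231 + 1/(-110))) = -715973*1/(4*√(-74/231 - 1/110)) = -715973*(-I*√1757910/3044) = -(-715973)*I*√1757910/3044 = 715973*I*√1757910/3044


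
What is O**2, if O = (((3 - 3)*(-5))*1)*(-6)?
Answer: 0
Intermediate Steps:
O = 0 (O = ((0*(-5))*1)*(-6) = (0*1)*(-6) = 0*(-6) = 0)
O**2 = 0**2 = 0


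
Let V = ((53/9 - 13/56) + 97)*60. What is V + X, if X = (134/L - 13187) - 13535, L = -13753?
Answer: -11877495265/577626 ≈ -20563.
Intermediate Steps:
V = 258695/42 (V = ((53*(⅑) - 13*1/56) + 97)*60 = ((53/9 - 13/56) + 97)*60 = (2851/504 + 97)*60 = (51739/504)*60 = 258695/42 ≈ 6159.4)
X = -367507800/13753 (X = (134/(-13753) - 13187) - 13535 = (134*(-1/13753) - 13187) - 13535 = (-134/13753 - 13187) - 13535 = -181360945/13753 - 13535 = -367507800/13753 ≈ -26722.)
V + X = 258695/42 - 367507800/13753 = -11877495265/577626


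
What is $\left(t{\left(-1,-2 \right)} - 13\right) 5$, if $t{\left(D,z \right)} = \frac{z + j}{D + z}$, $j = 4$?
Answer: $- \frac{205}{3} \approx -68.333$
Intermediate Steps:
$t{\left(D,z \right)} = \frac{4 + z}{D + z}$ ($t{\left(D,z \right)} = \frac{z + 4}{D + z} = \frac{4 + z}{D + z}$)
$\left(t{\left(-1,-2 \right)} - 13\right) 5 = \left(\frac{4 - 2}{-1 - 2} - 13\right) 5 = \left(\frac{1}{-3} \cdot 2 - 13\right) 5 = \left(\left(- \frac{1}{3}\right) 2 - 13\right) 5 = \left(- \frac{2}{3} - 13\right) 5 = \left(- \frac{41}{3}\right) 5 = - \frac{205}{3}$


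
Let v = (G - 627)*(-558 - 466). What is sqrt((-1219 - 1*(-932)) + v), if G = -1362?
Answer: sqrt(2036449) ≈ 1427.0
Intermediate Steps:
v = 2036736 (v = (-1362 - 627)*(-558 - 466) = -1989*(-1024) = 2036736)
sqrt((-1219 - 1*(-932)) + v) = sqrt((-1219 - 1*(-932)) + 2036736) = sqrt((-1219 + 932) + 2036736) = sqrt(-287 + 2036736) = sqrt(2036449)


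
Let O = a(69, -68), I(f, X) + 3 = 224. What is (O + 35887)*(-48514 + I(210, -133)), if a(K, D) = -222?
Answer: -1722369845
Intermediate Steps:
I(f, X) = 221 (I(f, X) = -3 + 224 = 221)
O = -222
(O + 35887)*(-48514 + I(210, -133)) = (-222 + 35887)*(-48514 + 221) = 35665*(-48293) = -1722369845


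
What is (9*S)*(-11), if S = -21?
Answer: 2079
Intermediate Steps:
(9*S)*(-11) = (9*(-21))*(-11) = -189*(-11) = 2079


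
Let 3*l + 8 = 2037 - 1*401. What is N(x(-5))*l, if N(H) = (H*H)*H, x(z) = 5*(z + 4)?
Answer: -203500/3 ≈ -67833.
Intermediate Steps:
x(z) = 20 + 5*z (x(z) = 5*(4 + z) = 20 + 5*z)
N(H) = H**3 (N(H) = H**2*H = H**3)
l = 1628/3 (l = -8/3 + (2037 - 1*401)/3 = -8/3 + (2037 - 401)/3 = -8/3 + (1/3)*1636 = -8/3 + 1636/3 = 1628/3 ≈ 542.67)
N(x(-5))*l = (20 + 5*(-5))**3*(1628/3) = (20 - 25)**3*(1628/3) = (-5)**3*(1628/3) = -125*1628/3 = -203500/3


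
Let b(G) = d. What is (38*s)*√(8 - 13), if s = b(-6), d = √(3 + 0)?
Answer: 38*I*√15 ≈ 147.17*I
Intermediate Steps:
d = √3 ≈ 1.7320
b(G) = √3
s = √3 ≈ 1.7320
(38*s)*√(8 - 13) = (38*√3)*√(8 - 13) = (38*√3)*√(-5) = (38*√3)*(I*√5) = 38*I*√15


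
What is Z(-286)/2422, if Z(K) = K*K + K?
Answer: 40755/1211 ≈ 33.654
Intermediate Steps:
Z(K) = K + K**2 (Z(K) = K**2 + K = K + K**2)
Z(-286)/2422 = -286*(1 - 286)/2422 = -286*(-285)*(1/2422) = 81510*(1/2422) = 40755/1211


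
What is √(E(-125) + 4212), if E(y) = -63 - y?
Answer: √4274 ≈ 65.376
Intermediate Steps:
√(E(-125) + 4212) = √((-63 - 1*(-125)) + 4212) = √((-63 + 125) + 4212) = √(62 + 4212) = √4274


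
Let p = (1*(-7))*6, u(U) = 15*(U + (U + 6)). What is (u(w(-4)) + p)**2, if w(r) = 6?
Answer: 51984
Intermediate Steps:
u(U) = 90 + 30*U (u(U) = 15*(U + (6 + U)) = 15*(6 + 2*U) = 90 + 30*U)
p = -42 (p = -7*6 = -42)
(u(w(-4)) + p)**2 = ((90 + 30*6) - 42)**2 = ((90 + 180) - 42)**2 = (270 - 42)**2 = 228**2 = 51984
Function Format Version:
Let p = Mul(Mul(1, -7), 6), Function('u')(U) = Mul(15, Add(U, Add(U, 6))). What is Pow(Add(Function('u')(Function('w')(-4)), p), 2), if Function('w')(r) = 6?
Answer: 51984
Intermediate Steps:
Function('u')(U) = Add(90, Mul(30, U)) (Function('u')(U) = Mul(15, Add(U, Add(6, U))) = Mul(15, Add(6, Mul(2, U))) = Add(90, Mul(30, U)))
p = -42 (p = Mul(-7, 6) = -42)
Pow(Add(Function('u')(Function('w')(-4)), p), 2) = Pow(Add(Add(90, Mul(30, 6)), -42), 2) = Pow(Add(Add(90, 180), -42), 2) = Pow(Add(270, -42), 2) = Pow(228, 2) = 51984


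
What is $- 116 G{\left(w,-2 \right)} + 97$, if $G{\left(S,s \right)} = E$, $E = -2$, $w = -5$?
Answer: $329$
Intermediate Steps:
$G{\left(S,s \right)} = -2$
$- 116 G{\left(w,-2 \right)} + 97 = \left(-116\right) \left(-2\right) + 97 = 232 + 97 = 329$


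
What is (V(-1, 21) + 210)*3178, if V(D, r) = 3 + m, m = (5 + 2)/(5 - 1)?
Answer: 1364951/2 ≈ 6.8248e+5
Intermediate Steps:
m = 7/4 ≈ 1.7500
V(D, r) = 19/4 (V(D, r) = 3 + 7/4 = 19/4)
(V(-1, 21) + 210)*3178 = (19/4 + 210)*3178 = (859/4)*3178 = 1364951/2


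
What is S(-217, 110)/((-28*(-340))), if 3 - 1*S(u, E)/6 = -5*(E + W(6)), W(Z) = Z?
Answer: 1749/4760 ≈ 0.36744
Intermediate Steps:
S(u, E) = 198 + 30*E (S(u, E) = 18 - (-30)*(E + 6) = 18 - (-30)*(6 + E) = 18 - 6*(-30 - 5*E) = 18 + (180 + 30*E) = 198 + 30*E)
S(-217, 110)/((-28*(-340))) = (198 + 30*110)/((-28*(-340))) = (198 + 3300)/9520 = 3498*(1/9520) = 1749/4760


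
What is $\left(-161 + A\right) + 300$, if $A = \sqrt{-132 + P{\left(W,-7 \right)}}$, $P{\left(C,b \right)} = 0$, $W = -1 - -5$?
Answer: $139 + 2 i \sqrt{33} \approx 139.0 + 11.489 i$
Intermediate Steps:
$W = 4$ ($W = -1 + 5 = 4$)
$A = 2 i \sqrt{33}$ ($A = \sqrt{-132 + 0} = \sqrt{-132} = 2 i \sqrt{33} \approx 11.489 i$)
$\left(-161 + A\right) + 300 = \left(-161 + 2 i \sqrt{33}\right) + 300 = 139 + 2 i \sqrt{33}$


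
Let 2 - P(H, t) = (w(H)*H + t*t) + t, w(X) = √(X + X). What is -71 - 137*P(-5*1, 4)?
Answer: 2395 - 685*I*√10 ≈ 2395.0 - 2166.2*I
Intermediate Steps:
w(X) = √2*√X (w(X) = √(2*X) = √2*√X)
P(H, t) = 2 - t - t² - √2*H^(3/2) (P(H, t) = 2 - (((√2*√H)*H + t*t) + t) = 2 - ((√2*H^(3/2) + t²) + t) = 2 - ((t² + √2*H^(3/2)) + t) = 2 - (t + t² + √2*H^(3/2)) = 2 + (-t - t² - √2*H^(3/2)) = 2 - t - t² - √2*H^(3/2))
-71 - 137*P(-5*1, 4) = -71 - 137*(2 - 1*4 - 1*4² - √2*(-5*1)^(3/2)) = -71 - 137*(2 - 4 - 1*16 - √2*(-5)^(3/2)) = -71 - 137*(2 - 4 - 16 - √2*(-5*I*√5)) = -71 - 137*(2 - 4 - 16 + 5*I*√10) = -71 - 137*(-18 + 5*I*√10) = -71 + (2466 - 685*I*√10) = 2395 - 685*I*√10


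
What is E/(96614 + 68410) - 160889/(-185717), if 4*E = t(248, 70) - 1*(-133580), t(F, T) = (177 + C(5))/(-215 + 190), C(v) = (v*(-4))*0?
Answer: 3275223683191/3064776220800 ≈ 1.0687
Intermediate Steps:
C(v) = 0 (C(v) = -4*v*0 = 0)
t(F, T) = -177/25 (t(F, T) = (177 + 0)/(-215 + 190) = 177/(-25) = 177*(-1/25) = -177/25)
E = 3339323/100 (E = (-177/25 - 1*(-133580))/4 = (-177/25 + 133580)/4 = (¼)*(3339323/25) = 3339323/100 ≈ 33393.)
E/(96614 + 68410) - 160889/(-185717) = 3339323/(100*(96614 + 68410)) - 160889/(-185717) = (3339323/100)/165024 - 160889*(-1/185717) = (3339323/100)*(1/165024) + 160889/185717 = 3339323/16502400 + 160889/185717 = 3275223683191/3064776220800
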